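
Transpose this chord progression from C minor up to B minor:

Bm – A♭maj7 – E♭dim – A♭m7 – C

C minor up to B minor is a major seventh; each chord root moves by that interval while the quality stays the same.
Bm: root B up a major seventh → A#, giving A#m.
A♭maj7: root A♭ up a major seventh → G, giving Gmaj7.
E♭dim: root E♭ up a major seventh → D, giving Ddim.
A♭m7: root A♭ up a major seventh → G, giving Gm7.
C: root C up a major seventh → B, giving B.

A#m Gmaj7 Ddim Gm7 B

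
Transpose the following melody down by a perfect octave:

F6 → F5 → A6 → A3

F5 F4 A5 A2

F6 down a perfect octave is F5.
A perfect octave down from F5 gives F4.
A perfect octave down from A6 gives A5.
A3 down a perfect octave is A2.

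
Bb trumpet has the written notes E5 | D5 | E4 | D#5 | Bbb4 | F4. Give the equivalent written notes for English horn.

A5 G5 A4 G#5 Ebb5 Bb4

First find concert pitch: the Bb trumpet sounds a major second below written, so E5 D5 E4 D#5 Bbb4 F4 sounds D5 C5 D4 C#5 Abb4 Eb4.
Then write for English horn: it sounds a perfect fifth below written, so the part must be a perfect fifth above concert.
D5 → A5
C5 → G5
D4 → A4
C#5 → G#5
Abb4 → Ebb5
Eb4 → Bb4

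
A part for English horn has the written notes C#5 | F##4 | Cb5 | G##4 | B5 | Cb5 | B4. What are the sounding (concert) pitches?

F#4 B#3 Fb4 C##4 E5 Fb4 E4

Written C4 on the English horn sounds as F3, a perfect fifth lower; apply that shift to every note.
C#5 -> F#4
F##4 -> B#3
Cb5 -> Fb4
G##4 -> C##4
B5 -> E5
Cb5 -> Fb4
B4 -> E4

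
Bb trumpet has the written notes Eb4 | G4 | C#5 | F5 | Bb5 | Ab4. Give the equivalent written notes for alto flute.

First find concert pitch: the Bb trumpet sounds a major second below written, so Eb4 G4 C#5 F5 Bb5 Ab4 sounds Db4 F4 B4 Eb5 Ab5 Gb4.
Then write for alto flute: it sounds a perfect fourth below written, so the part must be a perfect fourth above concert.
Db4 → Gb4
F4 → Bb4
B4 → E5
Eb5 → Ab5
Ab5 → Db6
Gb4 → Cb5

Gb4 Bb4 E5 Ab5 Db6 Cb5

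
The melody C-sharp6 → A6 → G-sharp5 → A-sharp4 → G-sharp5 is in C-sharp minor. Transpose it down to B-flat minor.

Bb5 Gb6 F5 G4 F5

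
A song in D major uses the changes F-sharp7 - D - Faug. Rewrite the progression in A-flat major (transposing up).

C7 Ab Cbaug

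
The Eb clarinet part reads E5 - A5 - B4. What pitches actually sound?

G5 C6 D5

Written C4 on the Eb clarinet sounds as Eb4, a minor third higher; apply that shift to every note.
E5 gives G5
A5 gives C6
B4 gives D5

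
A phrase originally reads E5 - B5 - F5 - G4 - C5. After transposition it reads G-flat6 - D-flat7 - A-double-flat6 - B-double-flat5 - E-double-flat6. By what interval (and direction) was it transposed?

From E5 to Gb6 is 10 letter names — a tenth of some quality.
E5 to Gb6 is 14 semitones, which makes it a diminished tenth; the second version is higher, so the direction is up.
Checking another pair — C5 → Ebb6 — gives the same interval.

up a diminished tenth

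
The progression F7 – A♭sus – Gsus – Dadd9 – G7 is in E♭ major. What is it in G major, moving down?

E♭ major down to G major is a minor sixth; each chord root moves by that interval while the quality stays the same.
F7: root F down a minor sixth → A, giving A7.
A♭sus: root A♭ down a minor sixth → C, giving Csus.
Gsus: root G down a minor sixth → B, giving Bsus.
Dadd9: root D down a minor sixth → F#, giving F#add9.
G7: root G down a minor sixth → B, giving B7.

A7 Csus Bsus F#add9 B7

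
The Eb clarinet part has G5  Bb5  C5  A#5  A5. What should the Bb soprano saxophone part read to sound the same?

C6 Eb6 F5 D#6 D6

First find concert pitch: the Eb clarinet sounds a minor third above written, so G5 Bb5 C5 A#5 A5 sounds Bb5 Db6 Eb5 C#6 C6.
Then write for Bb soprano saxophone: it sounds a major second below written, so the part must be a major second above concert.
Bb5 → C6
Db6 → Eb6
Eb5 → F5
C#6 → D#6
C6 → D6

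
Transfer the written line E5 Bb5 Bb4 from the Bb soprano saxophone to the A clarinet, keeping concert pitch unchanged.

F5 Cb6 Cb5

First find concert pitch: the Bb soprano saxophone sounds a major second below written, so E5 Bb5 Bb4 sounds D5 Ab5 Ab4.
Then write for A clarinet: it sounds a minor third below written, so the part must be a minor third above concert.
D5 → F5
Ab5 → Cb6
Ab4 → Cb5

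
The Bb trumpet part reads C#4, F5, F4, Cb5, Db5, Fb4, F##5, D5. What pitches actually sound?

Written C4 on the Bb trumpet sounds as Bb3, a major second lower; apply that shift to every note.
C#4 to B3
F5 to Eb5
F4 to Eb4
Cb5 to Bbb4
Db5 to Cb5
Fb4 to Ebb4
F##5 to E#5
D5 to C5

B3 Eb5 Eb4 Bbb4 Cb5 Ebb4 E#5 C5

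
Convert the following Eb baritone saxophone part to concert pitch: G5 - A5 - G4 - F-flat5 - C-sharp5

The Eb baritone saxophone sounds a major thirteenth below written, so transpose each written note down a major thirteenth.
G5 to Bb3
A5 to C4
G4 to Bb2
Fb5 to Abb3
C#5 to E3

Bb3 C4 Bb2 Abb3 E3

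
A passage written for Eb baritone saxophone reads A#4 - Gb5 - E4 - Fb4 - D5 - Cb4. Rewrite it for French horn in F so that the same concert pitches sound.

G#3 Fb4 D3 Ebb3 C4 Bbb2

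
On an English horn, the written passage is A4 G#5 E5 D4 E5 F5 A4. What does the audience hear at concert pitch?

The English horn sounds a perfect fifth below written, so transpose each written note down a perfect fifth.
A4 → D4
G#5 → C#5
E5 → A4
D4 → G3
E5 → A4
F5 → Bb4
A4 → D4

D4 C#5 A4 G3 A4 Bb4 D4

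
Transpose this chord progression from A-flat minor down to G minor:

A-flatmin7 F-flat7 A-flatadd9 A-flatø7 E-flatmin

A-flat minor down to G minor is a minor second; each chord root moves by that interval while the quality stays the same.
A-flatmin7: root A-flat down a minor second → G, giving Gmin7.
F-flat7: root F-flat down a minor second → Eb, giving Eb7.
A-flatadd9: root A-flat down a minor second → G, giving Gadd9.
A-flatø7: root A-flat down a minor second → G, giving Gø7.
E-flatmin: root E-flat down a minor second → D, giving Dmin.

Gmin7 Eb7 Gadd9 Gø7 Dmin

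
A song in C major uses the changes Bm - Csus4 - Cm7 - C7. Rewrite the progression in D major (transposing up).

C major up to D major is a major second; each chord root moves by that interval while the quality stays the same.
Bm: root B up a major second → C#, giving C#m.
Csus4: root C up a major second → D, giving Dsus4.
Cm7: root C up a major second → D, giving Dm7.
C7: root C up a major second → D, giving D7.

C#m Dsus4 Dm7 D7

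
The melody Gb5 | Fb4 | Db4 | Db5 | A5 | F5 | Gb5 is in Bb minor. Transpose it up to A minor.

F6 Eb5 C5 C6 G#6 E6 F6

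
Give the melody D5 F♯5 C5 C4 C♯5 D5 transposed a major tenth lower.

Bb3 D4 Ab3 Ab2 A3 Bb3

D5 gives Bb3
F#5 gives D4
C5 gives Ab3
C4 gives Ab2
C#5 gives A3
D5 gives Bb3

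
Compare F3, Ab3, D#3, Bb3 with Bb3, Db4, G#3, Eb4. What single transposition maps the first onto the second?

up a perfect fourth

From F3 to Bb3 is 4 letter names — a fourth of some quality.
F3 to Bb3 is 5 semitones, which makes it a perfect fourth; the second version is higher, so the direction is up.
Checking another pair — Bb3 → Eb4 — gives the same interval.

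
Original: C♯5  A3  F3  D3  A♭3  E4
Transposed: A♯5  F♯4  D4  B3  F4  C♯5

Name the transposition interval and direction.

up a major sixth

From C#5 to A#5 is 6 letter names — a sixth of some quality.
C#5 to A#5 is 9 semitones, which makes it a major sixth; the second version is higher, so the direction is up.
Checking another pair — E4 → C#5 — gives the same interval.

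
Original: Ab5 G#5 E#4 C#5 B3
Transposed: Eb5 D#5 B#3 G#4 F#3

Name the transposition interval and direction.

From Ab5 to Eb5 is 4 letter names — a fourth of some quality.
Eb5 to Ab5 is 5 semitones, which makes it a perfect fourth; the second version is lower, so the direction is down.
Checking another pair — B3 → F#3 — gives the same interval.

down a perfect fourth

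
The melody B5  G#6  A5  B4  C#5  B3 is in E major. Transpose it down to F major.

From E down to F is a major seventh; apply that to each pitch.
B5 gives C5
G#6 gives A5
A5 gives Bb4
B4 gives C4
C#5 gives D4
B3 gives C3

C5 A5 Bb4 C4 D4 C3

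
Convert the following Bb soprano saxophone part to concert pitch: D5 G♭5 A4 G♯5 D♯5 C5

Written C4 on the Bb soprano saxophone sounds as Bb3, a major second lower; apply that shift to every note.
D5 to C5
Gb5 to Fb5
A4 to G4
G#5 to F#5
D#5 to C#5
C5 to Bb4

C5 Fb5 G4 F#5 C#5 Bb4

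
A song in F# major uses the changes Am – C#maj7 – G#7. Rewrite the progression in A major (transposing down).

F# major down to A major is a major sixth; each chord root moves by that interval while the quality stays the same.
Am: root A down a major sixth → C, giving Cm.
C#maj7: root C# down a major sixth → E, giving Emaj7.
G#7: root G# down a major sixth → B, giving B7.

Cm Emaj7 B7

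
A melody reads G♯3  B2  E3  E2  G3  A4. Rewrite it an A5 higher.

D##4 F##3 B#3 B#2 D#4 E#5

G#3: a fifth up reaches D, and 8 semitones makes it D##4.
B2: a fifth up reaches F, and 8 semitones makes it F##3.
An augmented fifth up from E3 gives B#3.
An augmented fifth up from E2 gives B#2.
An augmented fifth up from G3 gives D#4.
An augmented fifth up from A4 gives E#5.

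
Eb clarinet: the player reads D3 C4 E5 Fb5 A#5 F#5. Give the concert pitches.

F3 Eb4 G5 Abb5 C#6 A5

Written C4 on the Eb clarinet sounds as Eb4, a minor third higher; apply that shift to every note.
D3 gives F3
C4 gives Eb4
E5 gives G5
Fb5 gives Abb5
A#5 gives C#6
F#5 gives A5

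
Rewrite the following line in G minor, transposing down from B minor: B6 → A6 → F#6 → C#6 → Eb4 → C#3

B minor to G minor down is a major third, so every note moves down by that interval.
B6 becomes G6
A6 becomes F6
F#6 becomes D6
C#6 becomes A5
Eb4 becomes Cb4
C#3 becomes A2

G6 F6 D6 A5 Cb4 A2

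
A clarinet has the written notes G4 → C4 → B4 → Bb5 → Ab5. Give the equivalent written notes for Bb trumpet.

F#4 B3 A#4 A5 G5

First find concert pitch: the A clarinet sounds a minor third below written, so G4 C4 B4 Bb5 Ab5 sounds E4 A3 G#4 G5 F5.
Then write for Bb trumpet: it sounds a major second below written, so the part must be a major second above concert.
E4 → F#4
A3 → B3
G#4 → A#4
G5 → A5
F5 → G5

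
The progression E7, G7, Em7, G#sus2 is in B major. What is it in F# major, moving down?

B7 D7 Bm7 D#sus2

B major down to F# major is a perfect fourth; each chord root moves by that interval while the quality stays the same.
E7: root E down a perfect fourth → B, giving B7.
G7: root G down a perfect fourth → D, giving D7.
Em7: root E down a perfect fourth → B, giving Bm7.
G#sus2: root G# down a perfect fourth → D#, giving D#sus2.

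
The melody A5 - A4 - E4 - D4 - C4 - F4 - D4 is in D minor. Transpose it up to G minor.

From D up to G is a perfect fourth; apply that to each pitch.
A5 becomes D6
A4 becomes D5
E4 becomes A4
D4 becomes G4
C4 becomes F4
F4 becomes Bb4
D4 becomes G4

D6 D5 A4 G4 F4 Bb4 G4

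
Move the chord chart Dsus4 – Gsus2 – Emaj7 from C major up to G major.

C major up to G major is a perfect fifth; each chord root moves by that interval while the quality stays the same.
Dsus4: root D up a perfect fifth → A, giving Asus4.
Gsus2: root G up a perfect fifth → D, giving Dsus2.
Emaj7: root E up a perfect fifth → B, giving Bmaj7.

Asus4 Dsus2 Bmaj7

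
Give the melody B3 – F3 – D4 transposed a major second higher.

B3 gives C#4
F3 gives G3
D4 gives E4

C#4 G3 E4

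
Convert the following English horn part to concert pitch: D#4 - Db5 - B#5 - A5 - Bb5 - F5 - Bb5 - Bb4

The English horn sounds a perfect fifth below written, so transpose each written note down a perfect fifth.
D#4 -> G#3
Db5 -> Gb4
B#5 -> E#5
A5 -> D5
Bb5 -> Eb5
F5 -> Bb4
Bb5 -> Eb5
Bb4 -> Eb4

G#3 Gb4 E#5 D5 Eb5 Bb4 Eb5 Eb4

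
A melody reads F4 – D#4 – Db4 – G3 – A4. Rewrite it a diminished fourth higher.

F4: a fourth up reaches B, and 4 semitones makes it Bbb4.
D#4: a fourth up reaches G, and 4 semitones makes it G4.
Db4 up a diminished fourth is Gbb4.
A diminished fourth up from G3 gives Cb4.
A4 up a diminished fourth is Db5.

Bbb4 G4 Gbb4 Cb4 Db5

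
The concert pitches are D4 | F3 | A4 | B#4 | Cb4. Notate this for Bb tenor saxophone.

The Bb tenor saxophone sounds a major ninth below written, so the written part must be a major ninth above concert — transpose each note up.
D4 to E5
F3 to G4
A4 to B5
B#4 to C##6
Cb4 to Db5

E5 G4 B5 C##6 Db5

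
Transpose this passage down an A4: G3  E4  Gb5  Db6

Db3 Bb3 Dbb5 Abb5

An augmented fourth down from G3 gives Db3.
E4 down an augmented fourth is Bb3.
Gb5 down an augmented fourth is Dbb5.
Db6 down an augmented fourth is Abb5.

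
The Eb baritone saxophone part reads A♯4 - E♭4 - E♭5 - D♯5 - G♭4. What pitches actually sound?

C#3 Gb2 Gb3 F#3 Bbb2

The Eb baritone saxophone sounds a major thirteenth below written, so transpose each written note down a major thirteenth.
A#4 -> C#3
Eb4 -> Gb2
Eb5 -> Gb3
D#5 -> F#3
Gb4 -> Bbb2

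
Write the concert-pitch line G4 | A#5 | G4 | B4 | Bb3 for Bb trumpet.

A4 B#5 A4 C#5 C4

Written C4 sounds as Bb3 on the Bb trumpet, so concert pitches are written a major second up.
G4 becomes A4
A#5 becomes B#5
G4 becomes A4
B4 becomes C#5
Bb3 becomes C4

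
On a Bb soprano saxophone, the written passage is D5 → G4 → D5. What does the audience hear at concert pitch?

Written C4 on the Bb soprano saxophone sounds as Bb3, a major second lower; apply that shift to every note.
D5 to C5
G4 to F4
D5 to C5

C5 F4 C5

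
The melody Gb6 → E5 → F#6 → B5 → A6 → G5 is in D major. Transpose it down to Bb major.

Ebb6 C5 D6 G5 F6 Eb5

From D down to Bb is a major third; apply that to each pitch.
Gb6 to Ebb6
E5 to C5
F#6 to D6
B5 to G5
A6 to F6
G5 to Eb5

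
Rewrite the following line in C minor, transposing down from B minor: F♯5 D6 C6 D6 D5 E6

B minor to C minor down is a major seventh, so every note moves down by that interval.
F#5 → G4
D6 → Eb5
C6 → Db5
D6 → Eb5
D5 → Eb4
E6 → F5

G4 Eb5 Db5 Eb5 Eb4 F5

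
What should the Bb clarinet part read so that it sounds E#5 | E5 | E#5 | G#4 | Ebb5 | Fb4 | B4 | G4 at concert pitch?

F##5 F#5 F##5 A#4 Fb5 Gb4 C#5 A4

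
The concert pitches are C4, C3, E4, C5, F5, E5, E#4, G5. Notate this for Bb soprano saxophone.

D4 D3 F#4 D5 G5 F#5 F##4 A5

The Bb soprano saxophone sounds a major second below written, so the written part must be a major second above concert — transpose each note up.
C4 gives D4
C3 gives D3
E4 gives F#4
C5 gives D5
F5 gives G5
E5 gives F#5
E#4 gives F##4
G5 gives A5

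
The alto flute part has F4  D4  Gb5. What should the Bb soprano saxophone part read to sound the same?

D4 B3 Eb5

First find concert pitch: the alto flute sounds a perfect fourth below written, so F4 D4 Gb5 sounds C4 A3 Db5.
Then write for Bb soprano saxophone: it sounds a major second below written, so the part must be a major second above concert.
C4 → D4
A3 → B3
Db5 → Eb5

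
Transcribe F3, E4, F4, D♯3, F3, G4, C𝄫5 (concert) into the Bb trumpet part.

G3 F#4 G4 E#3 G3 A4 Dbb5

Written C4 sounds as Bb3 on the Bb trumpet, so concert pitches are written a major second up.
F3 becomes G3
E4 becomes F#4
F4 becomes G4
D#3 becomes E#3
F3 becomes G3
G4 becomes A4
Cbb5 becomes Dbb5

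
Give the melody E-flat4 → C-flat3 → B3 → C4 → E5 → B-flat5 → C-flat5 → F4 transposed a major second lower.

A major second down from Eb4 gives Db4.
Cb3 down a major second is Bbb2.
A major second down from B3 gives A3.
A major second down from C4 gives Bb3.
E5 down a major second is D5.
Bb5: a second down reaches A, and 2 semitones makes it Ab5.
A major second down from Cb5 gives Bbb4.
F4: a second down reaches E, and 2 semitones makes it Eb4.

Db4 Bbb2 A3 Bb3 D5 Ab5 Bbb4 Eb4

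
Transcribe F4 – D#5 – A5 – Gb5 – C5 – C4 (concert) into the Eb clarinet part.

D4 B#4 F#5 Eb5 A4 A3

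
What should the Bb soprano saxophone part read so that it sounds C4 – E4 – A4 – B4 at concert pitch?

D4 F#4 B4 C#5

The Bb soprano saxophone sounds a major second below written, so the written part must be a major second above concert — transpose each note up.
C4 -> D4
E4 -> F#4
A4 -> B4
B4 -> C#5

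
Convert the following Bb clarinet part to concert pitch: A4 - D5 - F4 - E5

The Bb clarinet sounds a major second below written, so transpose each written note down a major second.
A4 gives G4
D5 gives C5
F4 gives Eb4
E5 gives D5

G4 C5 Eb4 D5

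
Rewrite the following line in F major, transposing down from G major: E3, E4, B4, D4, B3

D3 D4 A4 C4 A3

From G down to F is a major second; apply that to each pitch.
E3 to D3
E4 to D4
B4 to A4
D4 to C4
B3 to A3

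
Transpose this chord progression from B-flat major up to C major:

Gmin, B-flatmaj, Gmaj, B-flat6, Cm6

Amin Cmaj Amaj C6 Dm6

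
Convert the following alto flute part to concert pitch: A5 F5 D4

E5 C5 A3

The alto flute sounds a perfect fourth below written, so transpose each written note down a perfect fourth.
A5 becomes E5
F5 becomes C5
D4 becomes A3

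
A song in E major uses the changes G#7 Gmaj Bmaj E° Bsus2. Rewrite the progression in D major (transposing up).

E major up to D major is a minor seventh; each chord root moves by that interval while the quality stays the same.
G#7: root G# up a minor seventh → F#, giving F#7.
Gmaj: root G up a minor seventh → F, giving Fmaj.
Bmaj: root B up a minor seventh → A, giving Amaj.
E°: root E up a minor seventh → D, giving D°.
Bsus2: root B up a minor seventh → A, giving Asus2.

F#7 Fmaj Amaj D° Asus2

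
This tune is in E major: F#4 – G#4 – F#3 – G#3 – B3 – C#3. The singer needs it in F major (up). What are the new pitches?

G4 A4 G3 A3 C4 D3

E major to F major up is a minor second, so every note moves up by that interval.
F#4 gives G4
G#4 gives A4
F#3 gives G3
G#3 gives A3
B3 gives C4
C#3 gives D3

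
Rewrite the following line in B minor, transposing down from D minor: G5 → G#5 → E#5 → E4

D minor to B minor down is a minor third, so every note moves down by that interval.
G5 gives E5
G#5 gives E#5
E#5 gives C##5
E4 gives C#4

E5 E#5 C##5 C#4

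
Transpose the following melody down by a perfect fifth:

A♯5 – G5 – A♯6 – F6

D#5 C5 D#6 Bb5

A#5 -> D#5
G5 -> C5
A#6 -> D#6
F6 -> Bb5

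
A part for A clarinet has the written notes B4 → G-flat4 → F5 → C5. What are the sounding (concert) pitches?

G#4 Eb4 D5 A4

The A clarinet sounds a minor third below written, so transpose each written note down a minor third.
B4 gives G#4
Gb4 gives Eb4
F5 gives D5
C5 gives A4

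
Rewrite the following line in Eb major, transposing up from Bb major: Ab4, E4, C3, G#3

Db5 A4 F3 C#4

Bb major to Eb major up is a perfect fourth, so every note moves up by that interval.
Ab4 -> Db5
E4 -> A4
C3 -> F3
G#3 -> C#4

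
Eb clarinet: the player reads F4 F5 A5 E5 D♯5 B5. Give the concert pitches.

Ab4 Ab5 C6 G5 F#5 D6

Written C4 on the Eb clarinet sounds as Eb4, a minor third higher; apply that shift to every note.
F4 → Ab4
F5 → Ab5
A5 → C6
E5 → G5
D#5 → F#5
B5 → D6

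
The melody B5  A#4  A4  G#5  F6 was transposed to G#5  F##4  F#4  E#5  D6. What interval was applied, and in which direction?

From B5 to G#5 is 3 letter names — a third of some quality.
G#5 to B5 is 3 semitones, which makes it a minor third; the second version is lower, so the direction is down.
Checking another pair — F6 → D6 — gives the same interval.

down a minor third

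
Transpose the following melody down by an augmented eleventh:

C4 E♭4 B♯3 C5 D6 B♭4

Gb2 Bbb2 F#2 Gb3 Ab4 Fb3

An augmented eleventh down from C4 gives Gb2.
Eb4 down an augmented eleventh is Bbb2.
B#3 down an augmented eleventh is F#2.
C5: an eleventh down reaches G, and 18 semitones makes it Gb3.
D6 down an augmented eleventh is Ab4.
Bb4 down an augmented eleventh is Fb3.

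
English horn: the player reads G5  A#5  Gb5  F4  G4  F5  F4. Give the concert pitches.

C5 D#5 Cb5 Bb3 C4 Bb4 Bb3

The English horn sounds a perfect fifth below written, so transpose each written note down a perfect fifth.
G5 → C5
A#5 → D#5
Gb5 → Cb5
F4 → Bb3
G4 → C4
F5 → Bb4
F4 → Bb3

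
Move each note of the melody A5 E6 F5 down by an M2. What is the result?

G5 D6 Eb5

A5 down a major second is G5.
E6 down a major second is D6.
A major second down from F5 gives Eb5.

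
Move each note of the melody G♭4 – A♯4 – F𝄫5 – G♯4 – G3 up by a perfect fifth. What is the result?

Db5 E#5 Cbb6 D#5 D4

Gb4 → Db5
A#4 → E#5
Fbb5 → Cbb6
G#4 → D#5
G3 → D4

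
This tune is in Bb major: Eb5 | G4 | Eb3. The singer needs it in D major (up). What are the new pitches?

G5 B4 G3

From Bb up to D is a major third; apply that to each pitch.
Eb5 → G5
G4 → B4
Eb3 → G3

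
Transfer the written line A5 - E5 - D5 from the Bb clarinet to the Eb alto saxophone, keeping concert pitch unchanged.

E6 B5 A5

First find concert pitch: the Bb clarinet sounds a major second below written, so A5 E5 D5 sounds G5 D5 C5.
Then write for Eb alto saxophone: it sounds a major sixth below written, so the part must be a major sixth above concert.
G5 → E6
D5 → B5
C5 → A5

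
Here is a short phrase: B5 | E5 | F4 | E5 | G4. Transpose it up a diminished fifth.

F6 Bb5 Cb5 Bb5 Db5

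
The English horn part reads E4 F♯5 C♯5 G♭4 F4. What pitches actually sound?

A3 B4 F#4 Cb4 Bb3

The English horn sounds a perfect fifth below written, so transpose each written note down a perfect fifth.
E4 -> A3
F#5 -> B4
C#5 -> F#4
Gb4 -> Cb4
F4 -> Bb3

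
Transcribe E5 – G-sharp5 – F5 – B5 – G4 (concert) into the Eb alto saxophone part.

Written C4 sounds as Eb3 on the Eb alto saxophone, so concert pitches are written a major sixth up.
E5 becomes C#6
G#5 becomes E#6
F5 becomes D6
B5 becomes G#6
G4 becomes E5

C#6 E#6 D6 G#6 E5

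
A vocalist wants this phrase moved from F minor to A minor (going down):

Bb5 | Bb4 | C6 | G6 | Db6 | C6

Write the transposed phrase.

D5 D4 E5 B5 F5 E5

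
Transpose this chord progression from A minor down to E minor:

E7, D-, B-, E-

B7 A- F#- B-

A minor down to E minor is a perfect fourth; each chord root moves by that interval while the quality stays the same.
E7: root E down a perfect fourth → B, giving B7.
D-: root D down a perfect fourth → A, giving A-.
B-: root B down a perfect fourth → F#, giving F#-.
E-: root E down a perfect fourth → B, giving B-.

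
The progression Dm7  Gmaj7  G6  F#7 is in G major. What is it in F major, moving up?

Cm7 Fmaj7 F6 E7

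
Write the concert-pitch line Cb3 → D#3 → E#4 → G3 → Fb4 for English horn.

Gb3 A#3 B#4 D4 Cb5

Written C4 sounds as F3 on the English horn, so concert pitches are written a perfect fifth up.
Cb3 becomes Gb3
D#3 becomes A#3
E#4 becomes B#4
G3 becomes D4
Fb4 becomes Cb5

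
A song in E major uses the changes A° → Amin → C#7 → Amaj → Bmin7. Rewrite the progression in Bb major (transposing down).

Eb° Ebmin G7 Ebmaj Fmin7

E major down to Bb major is an augmented fourth; each chord root moves by that interval while the quality stays the same.
A°: root A down an augmented fourth → Eb, giving Eb°.
Amin: root A down an augmented fourth → Eb, giving Ebmin.
C#7: root C# down an augmented fourth → G, giving G7.
Amaj: root A down an augmented fourth → Eb, giving Ebmaj.
Bmin7: root B down an augmented fourth → F, giving Fmin7.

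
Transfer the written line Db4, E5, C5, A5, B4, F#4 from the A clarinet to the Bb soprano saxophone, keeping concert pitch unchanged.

C4 D#5 B4 G#5 A#4 E#4

First find concert pitch: the A clarinet sounds a minor third below written, so Db4 E5 C5 A5 B4 F#4 sounds Bb3 C#5 A4 F#5 G#4 D#4.
Then write for Bb soprano saxophone: it sounds a major second below written, so the part must be a major second above concert.
Bb3 → C4
C#5 → D#5
A4 → B4
F#5 → G#5
G#4 → A#4
D#4 → E#4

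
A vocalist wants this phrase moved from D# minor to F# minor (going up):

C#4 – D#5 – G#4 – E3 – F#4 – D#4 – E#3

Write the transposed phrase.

E4 F#5 B4 G3 A4 F#4 G#3

D# minor to F# minor up is a minor third, so every note moves up by that interval.
C#4 to E4
D#5 to F#5
G#4 to B4
E3 to G3
F#4 to A4
D#4 to F#4
E#3 to G#3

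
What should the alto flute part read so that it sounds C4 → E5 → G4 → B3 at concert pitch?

F4 A5 C5 E4

The alto flute sounds a perfect fourth below written, so the written part must be a perfect fourth above concert — transpose each note up.
C4 to F4
E5 to A5
G4 to C5
B3 to E4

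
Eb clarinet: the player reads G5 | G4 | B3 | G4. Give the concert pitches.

The Eb clarinet sounds a minor third above written, so transpose each written note up a minor third.
G5 → Bb5
G4 → Bb4
B3 → D4
G4 → Bb4

Bb5 Bb4 D4 Bb4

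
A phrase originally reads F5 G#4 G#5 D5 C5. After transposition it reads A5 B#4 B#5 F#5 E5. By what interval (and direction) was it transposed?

From F5 to A5 is 3 letter names — a third of some quality.
F5 to A5 is 4 semitones, which makes it a major third; the second version is higher, so the direction is up.
Checking another pair — C5 → E5 — gives the same interval.

up a major third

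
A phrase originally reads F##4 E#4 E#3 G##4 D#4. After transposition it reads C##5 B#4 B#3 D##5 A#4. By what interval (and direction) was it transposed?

up a perfect fifth

From F##4 to C##5 is 5 letter names — a fifth of some quality.
F##4 to C##5 is 7 semitones, which makes it a perfect fifth; the second version is higher, so the direction is up.
Checking another pair — D#4 → A#4 — gives the same interval.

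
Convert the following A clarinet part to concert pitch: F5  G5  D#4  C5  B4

D5 E5 B#3 A4 G#4

Written C4 on the A clarinet sounds as A3, a minor third lower; apply that shift to every note.
F5 becomes D5
G5 becomes E5
D#4 becomes B#3
C5 becomes A4
B4 becomes G#4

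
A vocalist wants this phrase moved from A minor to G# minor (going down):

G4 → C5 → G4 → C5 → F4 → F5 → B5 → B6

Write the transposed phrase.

F#4 B4 F#4 B4 E4 E5 A#5 A#6

A minor to G# minor down is a minor second, so every note moves down by that interval.
G4 to F#4
C5 to B4
G4 to F#4
C5 to B4
F4 to E4
F5 to E5
B5 to A#5
B6 to A#6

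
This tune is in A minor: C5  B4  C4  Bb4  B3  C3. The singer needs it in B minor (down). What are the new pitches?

A minor to B minor down is a minor seventh, so every note moves down by that interval.
C5 to D4
B4 to C#4
C4 to D3
Bb4 to C4
B3 to C#3
C3 to D2

D4 C#4 D3 C4 C#3 D2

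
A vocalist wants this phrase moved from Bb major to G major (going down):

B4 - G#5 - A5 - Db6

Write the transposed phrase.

G#4 E#5 F#5 Bb5

From Bb down to G is a minor third; apply that to each pitch.
B4 becomes G#4
G#5 becomes E#5
A5 becomes F#5
Db6 becomes Bb5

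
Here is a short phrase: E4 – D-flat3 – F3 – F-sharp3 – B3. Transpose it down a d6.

A diminished sixth down from E4 gives G##3.
A diminished sixth down from Db3 gives F#2.
F3 down a diminished sixth is A#2.
F#3: a sixth down reaches A, and 7 semitones makes it A##2.
A diminished sixth down from B3 gives D##3.

G##3 F#2 A#2 A##2 D##3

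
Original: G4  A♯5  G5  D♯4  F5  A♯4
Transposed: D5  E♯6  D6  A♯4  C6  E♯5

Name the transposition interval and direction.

Take the first pair: G4 → D5. G to D spans 5 letter names, so the interval is some kind of fifth.
G4 to D5 is 7 semitones, which makes it a perfect fifth; the second version is higher, so the direction is up.
Checking another pair — A#4 → E#5 — gives the same interval.

up a perfect fifth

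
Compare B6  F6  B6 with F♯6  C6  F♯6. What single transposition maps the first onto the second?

From B6 to F#6 is 4 letter names — a fourth of some quality.
F#6 to B6 is 5 semitones, which makes it a perfect fourth; the second version is lower, so the direction is down.
Checking another pair — B6 → F#6 — gives the same interval.

down a perfect fourth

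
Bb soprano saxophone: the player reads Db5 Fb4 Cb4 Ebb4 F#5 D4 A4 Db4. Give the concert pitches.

Cb5 Ebb4 Bbb3 Dbb4 E5 C4 G4 Cb4

The Bb soprano saxophone sounds a major second below written, so transpose each written note down a major second.
Db5 gives Cb5
Fb4 gives Ebb4
Cb4 gives Bbb3
Ebb4 gives Dbb4
F#5 gives E5
D4 gives C4
A4 gives G4
Db4 gives Cb4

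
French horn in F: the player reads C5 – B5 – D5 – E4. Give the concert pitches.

F4 E5 G4 A3

Written C4 on the French horn in F sounds as F3, a perfect fifth lower; apply that shift to every note.
C5 gives F4
B5 gives E5
D5 gives G4
E4 gives A3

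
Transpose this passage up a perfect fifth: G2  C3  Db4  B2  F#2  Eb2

D3 G3 Ab4 F#3 C#3 Bb2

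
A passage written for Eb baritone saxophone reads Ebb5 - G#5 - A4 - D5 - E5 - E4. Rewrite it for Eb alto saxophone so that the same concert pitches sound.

Ebb4 G#4 A3 D4 E4 E3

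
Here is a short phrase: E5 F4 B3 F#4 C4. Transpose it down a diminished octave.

E5: an octave down reaches E, and 11 semitones makes it E#4.
F4 down a diminished octave is F#3.
B3 down a diminished octave is B#2.
F#4 down a diminished octave is F##3.
C4 down a diminished octave is C#3.

E#4 F#3 B#2 F##3 C#3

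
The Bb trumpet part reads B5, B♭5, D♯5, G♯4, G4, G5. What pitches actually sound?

A5 Ab5 C#5 F#4 F4 F5

Written C4 on the Bb trumpet sounds as Bb3, a major second lower; apply that shift to every note.
B5 becomes A5
Bb5 becomes Ab5
D#5 becomes C#5
G#4 becomes F#4
G4 becomes F4
G5 becomes F5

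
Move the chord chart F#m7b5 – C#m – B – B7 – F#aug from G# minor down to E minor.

G# minor down to E minor is a major third; each chord root moves by that interval while the quality stays the same.
F#m7b5: root F# down a major third → D, giving Dm7b5.
C#m: root C# down a major third → A, giving Am.
B: root B down a major third → G, giving G.
B7: root B down a major third → G, giving G7.
F#aug: root F# down a major third → D, giving Daug.

Dm7b5 Am G G7 Daug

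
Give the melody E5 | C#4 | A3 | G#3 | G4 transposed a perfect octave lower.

E5 -> E4
C#4 -> C#3
A3 -> A2
G#3 -> G#2
G4 -> G3

E4 C#3 A2 G#2 G3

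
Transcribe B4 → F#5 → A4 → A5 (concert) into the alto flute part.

The alto flute sounds a perfect fourth below written, so the written part must be a perfect fourth above concert — transpose each note up.
B4 -> E5
F#5 -> B5
A4 -> D5
A5 -> D6

E5 B5 D5 D6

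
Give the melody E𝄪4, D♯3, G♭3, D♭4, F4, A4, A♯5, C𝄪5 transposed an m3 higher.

A minor third up from E##4 gives G##4.
D#3: a third up reaches F, and 3 semitones makes it F#3.
Gb3: a third up reaches B, and 3 semitones makes it Bbb3.
A minor third up from Db4 gives Fb4.
F4: a third up reaches A, and 3 semitones makes it Ab4.
A minor third up from A4 gives C5.
A#5 up a minor third is C#6.
A minor third up from C##5 gives E#5.

G##4 F#3 Bbb3 Fb4 Ab4 C5 C#6 E#5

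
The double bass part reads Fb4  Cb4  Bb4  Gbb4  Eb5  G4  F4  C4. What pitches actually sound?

Fb3 Cb3 Bb3 Gbb3 Eb4 G3 F3 C3

Written C4 on the double bass sounds as C3, a perfect octave lower; apply that shift to every note.
Fb4 gives Fb3
Cb4 gives Cb3
Bb4 gives Bb3
Gbb4 gives Gbb3
Eb5 gives Eb4
G4 gives G3
F4 gives F3
C4 gives C3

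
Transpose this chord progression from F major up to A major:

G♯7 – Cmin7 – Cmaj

B#7 Emin7 Emaj

F major up to A major is a major third; each chord root moves by that interval while the quality stays the same.
G♯7: root G♯ up a major third → B#, giving B#7.
Cmin7: root C up a major third → E, giving Emin7.
Cmaj: root C up a major third → E, giving Emaj.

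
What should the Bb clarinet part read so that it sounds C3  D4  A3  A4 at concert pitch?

The Bb clarinet sounds a major second below written, so the written part must be a major second above concert — transpose each note up.
C3 gives D3
D4 gives E4
A3 gives B3
A4 gives B4

D3 E4 B3 B4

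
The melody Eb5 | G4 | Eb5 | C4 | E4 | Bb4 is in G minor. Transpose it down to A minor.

F4 A3 F4 D3 F#3 C4

From G down to A is a minor seventh; apply that to each pitch.
Eb5 -> F4
G4 -> A3
Eb5 -> F4
C4 -> D3
E4 -> F#3
Bb4 -> C4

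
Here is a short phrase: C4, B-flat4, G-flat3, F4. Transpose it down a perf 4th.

C4 down a perfect fourth is G3.
A perfect fourth down from Bb4 gives F4.
Gb3 down a perfect fourth is Db3.
A perfect fourth down from F4 gives C4.

G3 F4 Db3 C4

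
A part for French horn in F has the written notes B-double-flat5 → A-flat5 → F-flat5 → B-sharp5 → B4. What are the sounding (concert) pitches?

Written C4 on the French horn in F sounds as F3, a perfect fifth lower; apply that shift to every note.
Bbb5 gives Ebb5
Ab5 gives Db5
Fb5 gives Bbb4
B#5 gives E#5
B4 gives E4

Ebb5 Db5 Bbb4 E#5 E4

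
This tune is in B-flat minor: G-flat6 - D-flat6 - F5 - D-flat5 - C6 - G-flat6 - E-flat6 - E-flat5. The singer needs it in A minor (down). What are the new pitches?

B-flat minor to A minor down is a minor second, so every note moves down by that interval.
Gb6 → F6
Db6 → C6
F5 → E5
Db5 → C5
C6 → B5
Gb6 → F6
Eb6 → D6
Eb5 → D5

F6 C6 E5 C5 B5 F6 D6 D5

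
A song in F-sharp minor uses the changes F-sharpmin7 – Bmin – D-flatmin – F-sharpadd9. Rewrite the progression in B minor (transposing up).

Bmin7 Emin Gbmin Badd9

F-sharp minor up to B minor is a perfect fourth; each chord root moves by that interval while the quality stays the same.
F-sharpmin7: root F-sharp up a perfect fourth → B, giving Bmin7.
Bmin: root B up a perfect fourth → E, giving Emin.
D-flatmin: root D-flat up a perfect fourth → Gb, giving Gbmin.
F-sharpadd9: root F-sharp up a perfect fourth → B, giving Badd9.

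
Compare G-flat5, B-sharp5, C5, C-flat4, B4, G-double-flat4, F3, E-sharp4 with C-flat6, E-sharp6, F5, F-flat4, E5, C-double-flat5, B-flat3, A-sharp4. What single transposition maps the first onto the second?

up a perfect fourth

From Gb5 to Cb6 is 4 letter names — a fourth of some quality.
Gb5 to Cb6 is 5 semitones, which makes it a perfect fourth; the second version is higher, so the direction is up.
Checking another pair — E#4 → A#4 — gives the same interval.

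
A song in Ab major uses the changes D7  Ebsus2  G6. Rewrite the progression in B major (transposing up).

Ab major up to B major is an augmented second; each chord root moves by that interval while the quality stays the same.
D7: root D up an augmented second → E#, giving E#7.
Ebsus2: root Eb up an augmented second → F#, giving F#sus2.
G6: root G up an augmented second → A#, giving A#6.

E#7 F#sus2 A#6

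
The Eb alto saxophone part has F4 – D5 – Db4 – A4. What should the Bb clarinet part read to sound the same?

First find concert pitch: the Eb alto saxophone sounds a major sixth below written, so F4 D5 Db4 A4 sounds Ab3 F4 Fb3 C4.
Then write for Bb clarinet: it sounds a major second below written, so the part must be a major second above concert.
Ab3 → Bb3
F4 → G4
Fb3 → Gb3
C4 → D4

Bb3 G4 Gb3 D4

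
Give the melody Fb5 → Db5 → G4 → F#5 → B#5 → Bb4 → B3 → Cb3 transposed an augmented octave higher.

F6 D6 G#5 F##6 B##6 B5 B#4 C4

Fb5 gives F6
Db5 gives D6
G4 gives G#5
F#5 gives F##6
B#5 gives B##6
Bb4 gives B5
B3 gives B#4
Cb3 gives C4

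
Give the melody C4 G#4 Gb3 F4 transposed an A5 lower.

Fb3 C4 Cbb3 Bbb3

C4 → Fb3
G#4 → C4
Gb3 → Cbb3
F4 → Bbb3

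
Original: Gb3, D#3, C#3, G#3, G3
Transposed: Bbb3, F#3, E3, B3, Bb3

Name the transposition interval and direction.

From Gb3 to Bbb3 is 3 letter names — a third of some quality.
Gb3 to Bbb3 is 3 semitones, which makes it a minor third; the second version is higher, so the direction is up.
Checking another pair — G3 → Bb3 — gives the same interval.

up a minor third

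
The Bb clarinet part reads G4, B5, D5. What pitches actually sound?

The Bb clarinet sounds a major second below written, so transpose each written note down a major second.
G4 gives F4
B5 gives A5
D5 gives C5

F4 A5 C5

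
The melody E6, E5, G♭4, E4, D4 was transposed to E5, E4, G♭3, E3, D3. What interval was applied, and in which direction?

down a perfect octave

From E6 to E5 is 8 letter names — an octave of some quality.
E5 to E6 is 12 semitones, which makes it a perfect octave; the second version is lower, so the direction is down.
Checking another pair — D4 → D3 — gives the same interval.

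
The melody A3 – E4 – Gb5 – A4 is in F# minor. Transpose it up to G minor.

Bb3 F4 Abb5 Bb4

From F# up to G is a minor second; apply that to each pitch.
A3 -> Bb3
E4 -> F4
Gb5 -> Abb5
A4 -> Bb4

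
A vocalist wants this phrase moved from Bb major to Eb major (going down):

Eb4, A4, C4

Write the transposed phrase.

Ab3 D4 F3

From Bb down to Eb is a perfect fifth; apply that to each pitch.
Eb4 becomes Ab3
A4 becomes D4
C4 becomes F3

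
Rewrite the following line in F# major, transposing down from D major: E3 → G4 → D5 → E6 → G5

D major to F# major down is a minor sixth, so every note moves down by that interval.
E3 becomes G#2
G4 becomes B3
D5 becomes F#4
E6 becomes G#5
G5 becomes B4

G#2 B3 F#4 G#5 B4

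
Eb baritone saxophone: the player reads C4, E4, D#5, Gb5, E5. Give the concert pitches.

Written C4 on the Eb baritone saxophone sounds as Eb2, a major thirteenth lower; apply that shift to every note.
C4 gives Eb2
E4 gives G2
D#5 gives F#3
Gb5 gives Bbb3
E5 gives G3

Eb2 G2 F#3 Bbb3 G3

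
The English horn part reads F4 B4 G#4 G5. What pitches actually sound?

Bb3 E4 C#4 C5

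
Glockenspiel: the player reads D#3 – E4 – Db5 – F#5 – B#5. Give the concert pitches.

Written C4 on the glockenspiel sounds as C6, a perfect fifteenth higher; apply that shift to every note.
D#3 -> D#5
E4 -> E6
Db5 -> Db7
F#5 -> F#7
B#5 -> B#7

D#5 E6 Db7 F#7 B#7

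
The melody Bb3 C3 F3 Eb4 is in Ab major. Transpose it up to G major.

Ab major to G major up is a major seventh, so every note moves up by that interval.
Bb3 becomes A4
C3 becomes B3
F3 becomes E4
Eb4 becomes D5

A4 B3 E4 D5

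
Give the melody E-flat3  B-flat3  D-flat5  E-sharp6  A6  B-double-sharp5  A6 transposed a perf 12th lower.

Ab1 Eb2 Gb3 A#4 D5 E##4 D5

Eb3 becomes Ab1
Bb3 becomes Eb2
Db5 becomes Gb3
E#6 becomes A#4
A6 becomes D5
B##5 becomes E##4
A6 becomes D5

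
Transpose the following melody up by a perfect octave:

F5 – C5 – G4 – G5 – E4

F6 C6 G5 G6 E5

F5: an octave up reaches F, and 12 semitones makes it F6.
C5: an octave up reaches C, and 12 semitones makes it C6.
G4: an octave up reaches G, and 12 semitones makes it G5.
G5: an octave up reaches G, and 12 semitones makes it G6.
E4 up a perfect octave is E5.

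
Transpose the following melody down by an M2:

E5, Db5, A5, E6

A major second down from E5 gives D5.
A major second down from Db5 gives Cb5.
A5 down a major second is G5.
A major second down from E6 gives D6.

D5 Cb5 G5 D6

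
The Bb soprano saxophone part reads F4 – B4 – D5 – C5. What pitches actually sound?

Eb4 A4 C5 Bb4

The Bb soprano saxophone sounds a major second below written, so transpose each written note down a major second.
F4 -> Eb4
B4 -> A4
D5 -> C5
C5 -> Bb4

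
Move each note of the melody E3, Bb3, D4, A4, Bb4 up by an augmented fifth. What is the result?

E3 to B#3
Bb3 to F#4
D4 to A#4
A4 to E#5
Bb4 to F#5

B#3 F#4 A#4 E#5 F#5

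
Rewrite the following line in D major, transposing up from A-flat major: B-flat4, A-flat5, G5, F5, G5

E5 D6 C#6 B5 C#6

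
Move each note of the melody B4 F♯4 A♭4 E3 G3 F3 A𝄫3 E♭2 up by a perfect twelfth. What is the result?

B4 to F#6
F#4 to C#6
Ab4 to Eb6
E3 to B4
G3 to D5
F3 to C5
Abb3 to Ebb5
Eb2 to Bb3

F#6 C#6 Eb6 B4 D5 C5 Ebb5 Bb3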